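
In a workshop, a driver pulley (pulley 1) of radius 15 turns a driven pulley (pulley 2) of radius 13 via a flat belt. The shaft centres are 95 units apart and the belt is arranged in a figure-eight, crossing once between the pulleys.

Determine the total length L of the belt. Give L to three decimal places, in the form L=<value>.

crossed belt: β = asin((r1+r2)/C) = asin(28/95) = 17.1418°
wrap1 = wrap2 = π + 2β = 214.2835°
tangent length = C·cosβ = 90.7800
L = (r1+r2)·wrap + 2·C·cosβ = 28·3.7400 + 2·90.7800 = 286.2786

L=286.279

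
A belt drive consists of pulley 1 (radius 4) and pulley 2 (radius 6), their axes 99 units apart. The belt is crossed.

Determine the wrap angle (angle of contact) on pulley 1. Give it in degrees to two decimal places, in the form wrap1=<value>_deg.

wrap1=191.59_deg

crossed belt: β = asin((r1+r2)/C) = asin(10/99) = 5.7973°
wrap1 = wrap2 = π + 2β = 191.5947°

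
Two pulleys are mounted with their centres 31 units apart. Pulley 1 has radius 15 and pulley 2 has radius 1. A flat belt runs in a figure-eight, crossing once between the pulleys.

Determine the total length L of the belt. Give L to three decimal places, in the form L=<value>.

crossed belt: β = asin((r1+r2)/C) = asin(16/31) = 31.0730°
wrap1 = wrap2 = π + 2β = 242.1459°
tangent length = C·cosβ = 26.5518
L = (r1+r2)·wrap + 2·C·cosβ = 16·4.2262 + 2·26.5518 = 120.7236

L=120.724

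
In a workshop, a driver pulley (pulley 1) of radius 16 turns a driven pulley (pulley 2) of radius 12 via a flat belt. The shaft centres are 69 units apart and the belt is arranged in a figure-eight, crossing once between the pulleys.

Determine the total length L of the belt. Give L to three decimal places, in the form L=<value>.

L=237.491

crossed belt: β = asin((r1+r2)/C) = asin(28/69) = 23.9411°
wrap1 = wrap2 = π + 2β = 227.8822°
tangent length = C·cosβ = 63.0635
L = (r1+r2)·wrap + 2·C·cosβ = 28·3.9773 + 2·63.0635 = 237.4912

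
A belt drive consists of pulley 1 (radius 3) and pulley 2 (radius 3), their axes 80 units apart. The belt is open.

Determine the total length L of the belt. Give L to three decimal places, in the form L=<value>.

open belt: β = asin((r2−r1)/C) = asin(0/80) = 0.0000°
wrap1 = π − 2β = 180.0000°
wrap2 = π + 2β = 180.0000°
tangent length = C·cosβ = 80.0000
L = r1·wrap1 + r2·wrap2 + 2·C·cosβ = 3·3.1416 + 3·3.1416 + 2·80.0000 = 178.8496

L=178.850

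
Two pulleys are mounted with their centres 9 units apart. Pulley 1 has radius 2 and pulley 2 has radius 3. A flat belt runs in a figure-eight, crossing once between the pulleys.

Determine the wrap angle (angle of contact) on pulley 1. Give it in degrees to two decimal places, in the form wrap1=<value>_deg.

crossed belt: β = asin((r1+r2)/C) = asin(5/9) = 33.7490°
wrap1 = wrap2 = π + 2β = 247.4980°

wrap1=247.50_deg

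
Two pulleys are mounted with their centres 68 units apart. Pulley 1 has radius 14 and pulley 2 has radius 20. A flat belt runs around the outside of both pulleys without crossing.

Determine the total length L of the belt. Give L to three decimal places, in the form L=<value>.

open belt: β = asin((r2−r1)/C) = asin(6/68) = 5.0621°
wrap1 = π − 2β = 169.8758°
wrap2 = π + 2β = 190.1242°
tangent length = C·cosβ = 67.7348
L = r1·wrap1 + r2·wrap2 + 2·C·cosβ = 14·2.9649 + 20·3.3183 + 2·67.7348 = 243.3439

L=243.344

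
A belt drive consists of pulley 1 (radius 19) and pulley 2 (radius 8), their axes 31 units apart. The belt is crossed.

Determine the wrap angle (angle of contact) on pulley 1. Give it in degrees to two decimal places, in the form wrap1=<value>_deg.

wrap1=301.14_deg

crossed belt: β = asin((r1+r2)/C) = asin(27/31) = 60.5713°
wrap1 = wrap2 = π + 2β = 301.1426°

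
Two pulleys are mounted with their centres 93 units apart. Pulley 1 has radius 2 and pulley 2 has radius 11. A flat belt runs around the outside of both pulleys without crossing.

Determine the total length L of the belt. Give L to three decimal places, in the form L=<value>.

open belt: β = asin((r2−r1)/C) = asin(9/93) = 5.5534°
wrap1 = π − 2β = 168.8931°
wrap2 = π + 2β = 191.1069°
tangent length = C·cosβ = 92.5635
L = r1·wrap1 + r2·wrap2 + 2·C·cosβ = 2·2.9477 + 11·3.3354 + 2·92.5635 = 227.7124

L=227.712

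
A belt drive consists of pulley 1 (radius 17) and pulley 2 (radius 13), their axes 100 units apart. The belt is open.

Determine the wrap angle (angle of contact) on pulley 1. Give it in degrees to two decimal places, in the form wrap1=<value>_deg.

open belt: β = asin((r2−r1)/C) = asin(-4/100) = -2.2924°
wrap1 = π − 2β = 184.5849°
wrap2 = π + 2β = 175.4151°

wrap1=184.58_deg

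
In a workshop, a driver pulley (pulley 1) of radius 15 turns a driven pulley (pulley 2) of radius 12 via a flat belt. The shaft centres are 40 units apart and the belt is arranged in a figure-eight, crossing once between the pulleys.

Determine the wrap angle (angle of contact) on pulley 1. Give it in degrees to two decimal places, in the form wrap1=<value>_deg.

crossed belt: β = asin((r1+r2)/C) = asin(27/40) = 42.4542°
wrap1 = wrap2 = π + 2β = 264.9083°

wrap1=264.91_deg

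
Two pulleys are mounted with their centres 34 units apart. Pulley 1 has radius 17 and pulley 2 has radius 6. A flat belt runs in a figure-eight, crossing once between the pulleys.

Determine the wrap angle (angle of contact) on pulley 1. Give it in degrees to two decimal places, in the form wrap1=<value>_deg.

wrap1=265.14_deg

crossed belt: β = asin((r1+r2)/C) = asin(23/34) = 42.5685°
wrap1 = wrap2 = π + 2β = 265.1369°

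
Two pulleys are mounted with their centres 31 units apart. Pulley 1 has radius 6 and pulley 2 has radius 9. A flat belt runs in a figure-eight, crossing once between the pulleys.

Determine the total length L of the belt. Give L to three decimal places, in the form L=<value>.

crossed belt: β = asin((r1+r2)/C) = asin(15/31) = 28.9385°
wrap1 = wrap2 = π + 2β = 237.8771°
tangent length = C·cosβ = 27.1293
L = (r1+r2)·wrap + 2·C·cosβ = 15·4.1517 + 2·27.1293 = 116.5347

L=116.535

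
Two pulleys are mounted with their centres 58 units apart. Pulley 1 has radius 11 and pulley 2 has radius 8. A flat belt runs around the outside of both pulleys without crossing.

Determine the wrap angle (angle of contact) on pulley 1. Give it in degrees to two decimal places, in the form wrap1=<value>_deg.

open belt: β = asin((r2−r1)/C) = asin(-3/58) = -2.9649°
wrap1 = π − 2β = 185.9298°
wrap2 = π + 2β = 174.0702°

wrap1=185.93_deg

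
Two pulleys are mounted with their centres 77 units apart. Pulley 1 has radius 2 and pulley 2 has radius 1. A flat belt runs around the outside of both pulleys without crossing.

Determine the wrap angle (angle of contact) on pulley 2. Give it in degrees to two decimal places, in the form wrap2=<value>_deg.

wrap2=178.51_deg

open belt: β = asin((r2−r1)/C) = asin(-1/77) = -0.7441°
wrap1 = π − 2β = 181.4882°
wrap2 = π + 2β = 178.5118°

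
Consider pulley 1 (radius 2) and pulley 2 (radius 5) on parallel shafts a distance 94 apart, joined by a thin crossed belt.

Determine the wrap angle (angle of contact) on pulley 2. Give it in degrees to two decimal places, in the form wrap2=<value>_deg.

wrap2=188.54_deg

crossed belt: β = asin((r1+r2)/C) = asin(7/94) = 4.2707°
wrap1 = wrap2 = π + 2β = 188.5413°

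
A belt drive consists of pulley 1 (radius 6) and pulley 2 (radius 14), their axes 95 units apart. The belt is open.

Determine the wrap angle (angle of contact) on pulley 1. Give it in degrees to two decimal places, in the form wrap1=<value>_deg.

open belt: β = asin((r2−r1)/C) = asin(8/95) = 4.8306°
wrap1 = π − 2β = 170.3387°
wrap2 = π + 2β = 189.6613°

wrap1=170.34_deg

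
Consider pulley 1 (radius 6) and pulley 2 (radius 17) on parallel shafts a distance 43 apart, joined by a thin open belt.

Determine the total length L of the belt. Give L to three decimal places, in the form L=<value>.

L=161.086

open belt: β = asin((r2−r1)/C) = asin(11/43) = 14.8218°
wrap1 = π − 2β = 150.3564°
wrap2 = π + 2β = 209.6436°
tangent length = C·cosβ = 41.5692
L = r1·wrap1 + r2·wrap2 + 2·C·cosβ = 6·2.6242 + 17·3.6590 + 2·41.5692 = 161.0862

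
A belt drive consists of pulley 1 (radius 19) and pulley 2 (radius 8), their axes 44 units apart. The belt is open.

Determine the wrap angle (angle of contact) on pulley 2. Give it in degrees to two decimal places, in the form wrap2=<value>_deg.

open belt: β = asin((r2−r1)/C) = asin(-11/44) = -14.4775°
wrap1 = π − 2β = 208.9550°
wrap2 = π + 2β = 151.0450°

wrap2=151.04_deg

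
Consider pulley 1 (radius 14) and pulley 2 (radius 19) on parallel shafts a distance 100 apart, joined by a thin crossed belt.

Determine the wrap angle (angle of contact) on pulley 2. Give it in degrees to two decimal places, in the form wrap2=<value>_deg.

wrap2=218.54_deg

crossed belt: β = asin((r1+r2)/C) = asin(33/100) = 19.2688°
wrap1 = wrap2 = π + 2β = 218.5376°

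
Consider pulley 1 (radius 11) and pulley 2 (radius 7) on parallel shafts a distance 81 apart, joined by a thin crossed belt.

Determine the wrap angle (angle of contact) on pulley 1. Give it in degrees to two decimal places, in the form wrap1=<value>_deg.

wrap1=205.68_deg

crossed belt: β = asin((r1+r2)/C) = asin(18/81) = 12.8396°
wrap1 = wrap2 = π + 2β = 205.6792°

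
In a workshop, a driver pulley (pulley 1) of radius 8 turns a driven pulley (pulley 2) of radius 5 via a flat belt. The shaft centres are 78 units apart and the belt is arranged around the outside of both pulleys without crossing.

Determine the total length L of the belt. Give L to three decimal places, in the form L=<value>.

open belt: β = asin((r2−r1)/C) = asin(-3/78) = -2.2042°
wrap1 = π − 2β = 184.4085°
wrap2 = π + 2β = 175.5915°
tangent length = C·cosβ = 77.9423
L = r1·wrap1 + r2·wrap2 + 2·C·cosβ = 8·3.2185 + 5·3.0647 + 2·77.9423 = 196.9561

L=196.956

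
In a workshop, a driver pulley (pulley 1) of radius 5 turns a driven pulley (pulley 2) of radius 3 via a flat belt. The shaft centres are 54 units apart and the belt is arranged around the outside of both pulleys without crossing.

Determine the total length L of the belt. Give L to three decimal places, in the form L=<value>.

open belt: β = asin((r2−r1)/C) = asin(-2/54) = -2.1226°
wrap1 = π − 2β = 184.2451°
wrap2 = π + 2β = 175.7549°
tangent length = C·cosβ = 53.9630
L = r1·wrap1 + r2·wrap2 + 2·C·cosβ = 5·3.2157 + 3·3.0675 + 2·53.9630 = 133.2068

L=133.207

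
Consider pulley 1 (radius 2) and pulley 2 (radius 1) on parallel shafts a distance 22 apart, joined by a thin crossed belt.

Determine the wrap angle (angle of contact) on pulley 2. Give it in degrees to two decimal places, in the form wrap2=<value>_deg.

crossed belt: β = asin((r1+r2)/C) = asin(3/22) = 7.8375°
wrap1 = wrap2 = π + 2β = 195.6750°

wrap2=195.67_deg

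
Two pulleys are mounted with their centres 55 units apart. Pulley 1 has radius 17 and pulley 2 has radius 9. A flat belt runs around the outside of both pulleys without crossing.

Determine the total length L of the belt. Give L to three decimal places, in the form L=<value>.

L=192.847

open belt: β = asin((r2−r1)/C) = asin(-8/55) = -8.3636°
wrap1 = π − 2β = 196.7272°
wrap2 = π + 2β = 163.2728°
tangent length = C·cosβ = 54.4151
L = r1·wrap1 + r2·wrap2 + 2·C·cosβ = 17·3.4335 + 9·2.8496 + 2·54.4151 = 192.8471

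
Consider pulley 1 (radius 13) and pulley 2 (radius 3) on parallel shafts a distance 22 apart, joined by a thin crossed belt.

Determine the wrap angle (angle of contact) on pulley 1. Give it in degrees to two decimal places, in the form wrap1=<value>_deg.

crossed belt: β = asin((r1+r2)/C) = asin(16/22) = 46.6582°
wrap1 = wrap2 = π + 2β = 273.3165°

wrap1=273.32_deg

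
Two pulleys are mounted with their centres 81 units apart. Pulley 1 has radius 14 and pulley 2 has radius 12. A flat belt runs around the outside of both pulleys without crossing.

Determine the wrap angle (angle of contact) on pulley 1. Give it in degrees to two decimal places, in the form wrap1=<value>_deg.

open belt: β = asin((r2−r1)/C) = asin(-2/81) = -1.4149°
wrap1 = π − 2β = 182.8297°
wrap2 = π + 2β = 177.1703°

wrap1=182.83_deg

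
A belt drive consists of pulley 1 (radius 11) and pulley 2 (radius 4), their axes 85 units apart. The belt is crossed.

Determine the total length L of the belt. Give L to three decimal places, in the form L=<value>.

crossed belt: β = asin((r1+r2)/C) = asin(15/85) = 10.1642°
wrap1 = wrap2 = π + 2β = 200.3285°
tangent length = C·cosβ = 83.6660
L = (r1+r2)·wrap + 2·C·cosβ = 15·3.4964 + 2·83.6660 = 219.7779

L=219.778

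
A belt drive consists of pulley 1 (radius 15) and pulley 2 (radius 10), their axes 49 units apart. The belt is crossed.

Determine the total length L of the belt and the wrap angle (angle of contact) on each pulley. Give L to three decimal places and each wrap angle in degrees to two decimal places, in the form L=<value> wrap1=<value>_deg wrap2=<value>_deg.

crossed belt: β = asin((r1+r2)/C) = asin(25/49) = 30.6774°
wrap1 = wrap2 = π + 2β = 241.3548°
tangent length = C·cosβ = 42.1426
L = (r1+r2)·wrap + 2·C·cosβ = 25·4.2124 + 2·42.1426 = 189.5961

L=189.596 wrap1=241.35_deg wrap2=241.35_deg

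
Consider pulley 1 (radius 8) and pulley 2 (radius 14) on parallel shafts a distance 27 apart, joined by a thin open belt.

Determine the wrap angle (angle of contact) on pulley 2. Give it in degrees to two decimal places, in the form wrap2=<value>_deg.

open belt: β = asin((r2−r1)/C) = asin(6/27) = 12.8396°
wrap1 = π − 2β = 154.3208°
wrap2 = π + 2β = 205.6792°

wrap2=205.68_deg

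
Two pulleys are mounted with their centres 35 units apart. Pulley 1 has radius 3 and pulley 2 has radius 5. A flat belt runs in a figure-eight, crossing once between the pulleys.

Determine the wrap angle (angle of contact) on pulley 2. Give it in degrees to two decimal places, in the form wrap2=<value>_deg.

wrap2=206.43_deg

crossed belt: β = asin((r1+r2)/C) = asin(8/35) = 13.2130°
wrap1 = wrap2 = π + 2β = 206.4260°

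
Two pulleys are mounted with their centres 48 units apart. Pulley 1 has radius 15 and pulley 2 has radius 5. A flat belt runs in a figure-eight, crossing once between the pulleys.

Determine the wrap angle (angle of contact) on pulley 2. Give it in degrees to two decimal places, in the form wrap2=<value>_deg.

crossed belt: β = asin((r1+r2)/C) = asin(20/48) = 24.6243°
wrap1 = wrap2 = π + 2β = 229.2486°

wrap2=229.25_deg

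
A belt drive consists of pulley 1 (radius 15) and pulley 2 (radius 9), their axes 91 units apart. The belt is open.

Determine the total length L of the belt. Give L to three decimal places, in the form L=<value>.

L=257.794

open belt: β = asin((r2−r1)/C) = asin(-6/91) = -3.7805°
wrap1 = π − 2β = 187.5610°
wrap2 = π + 2β = 172.4390°
tangent length = C·cosβ = 90.8020
L = r1·wrap1 + r2·wrap2 + 2·C·cosβ = 15·3.2736 + 9·3.0096 + 2·90.8020 = 257.7940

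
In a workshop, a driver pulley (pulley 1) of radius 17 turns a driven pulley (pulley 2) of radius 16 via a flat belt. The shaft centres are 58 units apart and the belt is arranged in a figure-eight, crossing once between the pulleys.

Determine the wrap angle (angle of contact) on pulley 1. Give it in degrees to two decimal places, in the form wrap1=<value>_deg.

crossed belt: β = asin((r1+r2)/C) = asin(33/58) = 34.6781°
wrap1 = wrap2 = π + 2β = 249.3562°

wrap1=249.36_deg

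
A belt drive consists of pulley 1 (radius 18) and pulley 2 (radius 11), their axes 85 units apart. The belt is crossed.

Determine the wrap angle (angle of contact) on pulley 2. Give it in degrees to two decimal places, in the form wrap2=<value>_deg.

crossed belt: β = asin((r1+r2)/C) = asin(29/85) = 19.9486°
wrap1 = wrap2 = π + 2β = 219.8971°

wrap2=219.90_deg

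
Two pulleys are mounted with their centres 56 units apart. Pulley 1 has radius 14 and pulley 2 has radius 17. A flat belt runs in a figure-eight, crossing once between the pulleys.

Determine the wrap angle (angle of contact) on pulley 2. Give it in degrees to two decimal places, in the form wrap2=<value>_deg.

crossed belt: β = asin((r1+r2)/C) = asin(31/56) = 33.6124°
wrap1 = wrap2 = π + 2β = 247.2247°

wrap2=247.22_deg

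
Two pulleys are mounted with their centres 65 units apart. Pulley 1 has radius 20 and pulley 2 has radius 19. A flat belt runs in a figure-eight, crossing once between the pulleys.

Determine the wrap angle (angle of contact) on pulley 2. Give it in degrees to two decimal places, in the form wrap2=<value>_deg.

wrap2=253.74_deg

crossed belt: β = asin((r1+r2)/C) = asin(39/65) = 36.8699°
wrap1 = wrap2 = π + 2β = 253.7398°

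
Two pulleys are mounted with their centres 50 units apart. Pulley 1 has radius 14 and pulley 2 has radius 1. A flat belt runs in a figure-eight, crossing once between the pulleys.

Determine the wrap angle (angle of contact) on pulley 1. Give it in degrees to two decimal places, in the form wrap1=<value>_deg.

wrap1=214.92_deg

crossed belt: β = asin((r1+r2)/C) = asin(15/50) = 17.4576°
wrap1 = wrap2 = π + 2β = 214.9152°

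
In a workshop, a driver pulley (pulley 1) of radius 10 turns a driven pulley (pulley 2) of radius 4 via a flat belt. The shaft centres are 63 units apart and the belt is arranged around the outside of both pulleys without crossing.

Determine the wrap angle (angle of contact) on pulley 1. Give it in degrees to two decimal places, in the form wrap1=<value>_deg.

open belt: β = asin((r2−r1)/C) = asin(-6/63) = -5.4650°
wrap1 = π − 2β = 190.9300°
wrap2 = π + 2β = 169.0700°

wrap1=190.93_deg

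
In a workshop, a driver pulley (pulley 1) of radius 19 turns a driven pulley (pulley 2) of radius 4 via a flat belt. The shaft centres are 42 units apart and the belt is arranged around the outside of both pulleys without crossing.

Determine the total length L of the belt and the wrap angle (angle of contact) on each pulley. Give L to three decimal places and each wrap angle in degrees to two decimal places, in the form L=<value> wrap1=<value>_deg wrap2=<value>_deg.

L=161.673 wrap1=221.85_deg wrap2=138.15_deg

open belt: β = asin((r2−r1)/C) = asin(-15/42) = -20.9248°
wrap1 = π − 2β = 221.8497°
wrap2 = π + 2β = 138.1503°
tangent length = C·cosβ = 39.2301
L = r1·wrap1 + r2·wrap2 + 2·C·cosβ = 19·3.8720 + 4·2.4112 + 2·39.2301 = 161.6730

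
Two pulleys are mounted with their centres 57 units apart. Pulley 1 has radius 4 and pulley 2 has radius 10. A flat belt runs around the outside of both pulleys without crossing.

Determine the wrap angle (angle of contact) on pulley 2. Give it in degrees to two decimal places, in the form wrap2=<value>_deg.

open belt: β = asin((r2−r1)/C) = asin(6/57) = 6.0423°
wrap1 = π − 2β = 167.9153°
wrap2 = π + 2β = 192.0847°

wrap2=192.08_deg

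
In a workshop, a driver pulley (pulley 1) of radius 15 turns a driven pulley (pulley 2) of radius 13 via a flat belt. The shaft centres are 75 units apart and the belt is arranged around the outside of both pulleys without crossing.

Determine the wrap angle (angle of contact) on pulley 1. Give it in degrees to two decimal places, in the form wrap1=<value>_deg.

wrap1=183.06_deg

open belt: β = asin((r2−r1)/C) = asin(-2/75) = -1.5281°
wrap1 = π − 2β = 183.0561°
wrap2 = π + 2β = 176.9439°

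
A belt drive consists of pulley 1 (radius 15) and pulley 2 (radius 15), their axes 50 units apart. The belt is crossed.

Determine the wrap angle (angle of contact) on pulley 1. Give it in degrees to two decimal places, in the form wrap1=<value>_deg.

crossed belt: β = asin((r1+r2)/C) = asin(30/50) = 36.8699°
wrap1 = wrap2 = π + 2β = 253.7398°

wrap1=253.74_deg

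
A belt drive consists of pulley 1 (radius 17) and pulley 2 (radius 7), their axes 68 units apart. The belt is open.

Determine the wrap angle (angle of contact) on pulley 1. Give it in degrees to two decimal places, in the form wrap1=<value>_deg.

open belt: β = asin((r2−r1)/C) = asin(-10/68) = -8.4565°
wrap1 = π − 2β = 196.9130°
wrap2 = π + 2β = 163.0870°

wrap1=196.91_deg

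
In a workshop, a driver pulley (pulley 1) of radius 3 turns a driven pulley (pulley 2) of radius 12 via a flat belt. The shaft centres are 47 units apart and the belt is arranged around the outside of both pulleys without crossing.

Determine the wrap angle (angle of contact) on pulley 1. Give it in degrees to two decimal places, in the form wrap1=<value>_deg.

open belt: β = asin((r2−r1)/C) = asin(9/47) = 11.0397°
wrap1 = π − 2β = 157.9206°
wrap2 = π + 2β = 202.0794°

wrap1=157.92_deg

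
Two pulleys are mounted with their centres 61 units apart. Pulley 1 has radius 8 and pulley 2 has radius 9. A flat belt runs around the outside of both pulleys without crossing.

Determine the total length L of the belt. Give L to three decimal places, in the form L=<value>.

open belt: β = asin((r2−r1)/C) = asin(1/61) = 0.9393°
wrap1 = π − 2β = 178.1214°
wrap2 = π + 2β = 181.8786°
tangent length = C·cosβ = 60.9918
L = r1·wrap1 + r2·wrap2 + 2·C·cosβ = 8·3.1088 + 9·3.1744 + 2·60.9918 = 175.4235

L=175.423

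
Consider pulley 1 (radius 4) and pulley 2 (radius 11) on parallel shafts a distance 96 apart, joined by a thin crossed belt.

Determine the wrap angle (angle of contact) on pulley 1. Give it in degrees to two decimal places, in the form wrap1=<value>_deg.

crossed belt: β = asin((r1+r2)/C) = asin(15/96) = 8.9893°
wrap1 = wrap2 = π + 2β = 197.9786°

wrap1=197.98_deg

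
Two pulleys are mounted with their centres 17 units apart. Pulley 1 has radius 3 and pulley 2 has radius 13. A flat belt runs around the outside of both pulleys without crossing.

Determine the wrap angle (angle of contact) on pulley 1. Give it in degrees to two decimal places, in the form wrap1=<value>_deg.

open belt: β = asin((r2−r1)/C) = asin(10/17) = 36.0319°
wrap1 = π − 2β = 107.9362°
wrap2 = π + 2β = 252.0638°

wrap1=107.94_deg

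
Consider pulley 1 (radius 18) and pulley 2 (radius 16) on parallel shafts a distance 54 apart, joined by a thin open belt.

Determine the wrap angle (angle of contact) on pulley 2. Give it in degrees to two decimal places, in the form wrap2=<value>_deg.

wrap2=175.75_deg

open belt: β = asin((r2−r1)/C) = asin(-2/54) = -2.1226°
wrap1 = π − 2β = 184.2451°
wrap2 = π + 2β = 175.7549°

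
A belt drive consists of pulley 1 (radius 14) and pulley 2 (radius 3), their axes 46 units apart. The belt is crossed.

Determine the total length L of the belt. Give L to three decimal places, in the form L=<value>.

crossed belt: β = asin((r1+r2)/C) = asin(17/46) = 21.6888°
wrap1 = wrap2 = π + 2β = 223.3776°
tangent length = C·cosβ = 42.7434
L = (r1+r2)·wrap + 2·C·cosβ = 17·3.8987 + 2·42.7434 = 151.7643

L=151.764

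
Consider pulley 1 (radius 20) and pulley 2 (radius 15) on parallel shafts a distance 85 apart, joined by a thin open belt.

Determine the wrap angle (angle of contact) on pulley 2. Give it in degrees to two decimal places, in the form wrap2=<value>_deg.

wrap2=173.26_deg

open belt: β = asin((r2−r1)/C) = asin(-5/85) = -3.3723°
wrap1 = π − 2β = 186.7446°
wrap2 = π + 2β = 173.2554°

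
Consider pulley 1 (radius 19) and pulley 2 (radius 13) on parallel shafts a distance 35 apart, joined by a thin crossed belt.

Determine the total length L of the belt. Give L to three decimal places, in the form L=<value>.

crossed belt: β = asin((r1+r2)/C) = asin(32/35) = 66.1045°
wrap1 = wrap2 = π + 2β = 312.2090°
tangent length = C·cosβ = 14.1774
L = (r1+r2)·wrap + 2·C·cosβ = 32·5.4491 + 2·14.1774 = 202.7253

L=202.725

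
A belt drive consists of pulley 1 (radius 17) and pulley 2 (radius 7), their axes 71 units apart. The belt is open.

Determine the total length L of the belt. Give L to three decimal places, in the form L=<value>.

L=218.809

open belt: β = asin((r2−r1)/C) = asin(-10/71) = -8.0967°
wrap1 = π − 2β = 196.1935°
wrap2 = π + 2β = 163.8065°
tangent length = C·cosβ = 70.2922
L = r1·wrap1 + r2·wrap2 + 2·C·cosβ = 17·3.4242 + 7·2.8590 + 2·70.2922 = 218.8090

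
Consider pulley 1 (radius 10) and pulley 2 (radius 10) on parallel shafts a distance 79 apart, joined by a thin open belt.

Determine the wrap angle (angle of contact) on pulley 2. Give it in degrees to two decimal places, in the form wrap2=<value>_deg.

open belt: β = asin((r2−r1)/C) = asin(0/79) = 0.0000°
wrap1 = π − 2β = 180.0000°
wrap2 = π + 2β = 180.0000°

wrap2=180.00_deg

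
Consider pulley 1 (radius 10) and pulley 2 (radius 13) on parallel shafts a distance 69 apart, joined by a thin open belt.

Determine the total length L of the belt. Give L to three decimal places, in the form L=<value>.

open belt: β = asin((r2−r1)/C) = asin(3/69) = 2.4919°
wrap1 = π − 2β = 175.0162°
wrap2 = π + 2β = 184.9838°
tangent length = C·cosβ = 68.9348
L = r1·wrap1 + r2·wrap2 + 2·C·cosβ = 10·3.0546 + 13·3.2286 + 2·68.9348 = 210.3871

L=210.387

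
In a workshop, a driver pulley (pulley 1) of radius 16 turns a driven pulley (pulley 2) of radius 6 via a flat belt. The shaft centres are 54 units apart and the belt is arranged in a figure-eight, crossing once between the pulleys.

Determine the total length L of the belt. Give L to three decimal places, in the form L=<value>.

crossed belt: β = asin((r1+r2)/C) = asin(22/54) = 24.0421°
wrap1 = wrap2 = π + 2β = 228.0842°
tangent length = C·cosβ = 49.3153
L = (r1+r2)·wrap + 2·C·cosβ = 22·3.9808 + 2·49.3153 = 186.2087

L=186.209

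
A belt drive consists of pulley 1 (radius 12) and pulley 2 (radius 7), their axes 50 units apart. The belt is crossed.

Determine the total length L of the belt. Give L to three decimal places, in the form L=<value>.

crossed belt: β = asin((r1+r2)/C) = asin(19/50) = 22.3337°
wrap1 = wrap2 = π + 2β = 224.6674°
tangent length = C·cosβ = 46.2493
L = (r1+r2)·wrap + 2·C·cosβ = 19·3.9212 + 2·46.2493 = 167.0012

L=167.001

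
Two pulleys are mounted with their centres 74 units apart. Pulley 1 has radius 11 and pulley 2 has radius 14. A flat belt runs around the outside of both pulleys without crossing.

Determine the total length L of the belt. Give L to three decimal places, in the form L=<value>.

open belt: β = asin((r2−r1)/C) = asin(3/74) = 2.3234°
wrap1 = π − 2β = 175.3531°
wrap2 = π + 2β = 184.6469°
tangent length = C·cosβ = 73.9392
L = r1·wrap1 + r2·wrap2 + 2·C·cosβ = 11·3.0605 + 14·3.2227 + 2·73.9392 = 226.6615

L=226.661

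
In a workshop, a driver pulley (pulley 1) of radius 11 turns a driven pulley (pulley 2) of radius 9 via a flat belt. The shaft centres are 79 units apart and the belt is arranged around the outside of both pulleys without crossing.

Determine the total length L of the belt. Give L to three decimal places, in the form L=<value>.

open belt: β = asin((r2−r1)/C) = asin(-2/79) = -1.4507°
wrap1 = π − 2β = 182.9014°
wrap2 = π + 2β = 177.0986°
tangent length = C·cosβ = 78.9747
L = r1·wrap1 + r2·wrap2 + 2·C·cosβ = 11·3.1922 + 9·3.0910 + 2·78.9747 = 220.8825

L=220.882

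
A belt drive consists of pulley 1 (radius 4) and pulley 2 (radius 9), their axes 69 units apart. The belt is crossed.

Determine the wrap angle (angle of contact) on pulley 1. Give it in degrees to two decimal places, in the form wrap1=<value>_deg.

wrap1=201.72_deg

crossed belt: β = asin((r1+r2)/C) = asin(13/69) = 10.8598°
wrap1 = wrap2 = π + 2β = 201.7195°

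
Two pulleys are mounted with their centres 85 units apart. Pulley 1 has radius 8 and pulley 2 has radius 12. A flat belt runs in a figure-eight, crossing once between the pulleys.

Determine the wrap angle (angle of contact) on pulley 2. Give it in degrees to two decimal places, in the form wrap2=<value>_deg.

crossed belt: β = asin((r1+r2)/C) = asin(20/85) = 13.6090°
wrap1 = wrap2 = π + 2β = 207.2179°

wrap2=207.22_deg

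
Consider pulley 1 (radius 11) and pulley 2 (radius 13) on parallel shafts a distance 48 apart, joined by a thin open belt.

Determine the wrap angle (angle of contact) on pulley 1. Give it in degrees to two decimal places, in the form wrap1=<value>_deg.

open belt: β = asin((r2−r1)/C) = asin(2/48) = 2.3880°
wrap1 = π − 2β = 175.2240°
wrap2 = π + 2β = 184.7760°

wrap1=175.22_deg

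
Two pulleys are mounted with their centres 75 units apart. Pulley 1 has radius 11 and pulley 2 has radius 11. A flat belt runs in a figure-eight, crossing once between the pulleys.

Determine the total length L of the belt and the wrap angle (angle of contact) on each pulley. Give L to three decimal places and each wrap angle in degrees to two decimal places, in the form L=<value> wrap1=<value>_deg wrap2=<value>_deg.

crossed belt: β = asin((r1+r2)/C) = asin(22/75) = 17.0576°
wrap1 = wrap2 = π + 2β = 214.1152°
tangent length = C·cosβ = 71.7008
L = (r1+r2)·wrap + 2·C·cosβ = 22·3.7370 + 2·71.7008 = 225.6159

L=225.616 wrap1=214.12_deg wrap2=214.12_deg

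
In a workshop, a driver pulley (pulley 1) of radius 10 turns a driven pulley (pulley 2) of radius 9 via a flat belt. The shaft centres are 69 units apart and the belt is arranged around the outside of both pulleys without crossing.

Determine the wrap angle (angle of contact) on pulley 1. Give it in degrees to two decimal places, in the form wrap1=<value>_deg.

wrap1=181.66_deg

open belt: β = asin((r2−r1)/C) = asin(-1/69) = -0.8304°
wrap1 = π − 2β = 181.6608°
wrap2 = π + 2β = 178.3392°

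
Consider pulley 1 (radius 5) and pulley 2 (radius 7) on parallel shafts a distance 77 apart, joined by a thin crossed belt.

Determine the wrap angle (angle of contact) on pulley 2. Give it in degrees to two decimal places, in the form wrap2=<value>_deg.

crossed belt: β = asin((r1+r2)/C) = asin(12/77) = 8.9658°
wrap1 = wrap2 = π + 2β = 197.9315°

wrap2=197.93_deg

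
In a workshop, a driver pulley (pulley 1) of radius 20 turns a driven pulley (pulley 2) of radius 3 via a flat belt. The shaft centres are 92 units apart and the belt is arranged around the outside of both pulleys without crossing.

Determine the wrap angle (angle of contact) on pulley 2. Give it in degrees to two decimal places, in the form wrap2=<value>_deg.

open belt: β = asin((r2−r1)/C) = asin(-17/92) = -10.6485°
wrap1 = π − 2β = 201.2969°
wrap2 = π + 2β = 158.7031°

wrap2=158.70_deg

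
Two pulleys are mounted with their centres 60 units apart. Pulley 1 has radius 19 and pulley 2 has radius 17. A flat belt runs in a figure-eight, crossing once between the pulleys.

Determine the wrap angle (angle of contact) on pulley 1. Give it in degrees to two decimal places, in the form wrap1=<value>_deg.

wrap1=253.74_deg

crossed belt: β = asin((r1+r2)/C) = asin(36/60) = 36.8699°
wrap1 = wrap2 = π + 2β = 253.7398°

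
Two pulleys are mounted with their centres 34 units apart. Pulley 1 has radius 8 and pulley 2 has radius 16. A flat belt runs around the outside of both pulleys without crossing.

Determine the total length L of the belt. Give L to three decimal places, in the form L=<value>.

open belt: β = asin((r2−r1)/C) = asin(8/34) = 13.6090°
wrap1 = π − 2β = 152.7821°
wrap2 = π + 2β = 207.2179°
tangent length = C·cosβ = 33.0454
L = r1·wrap1 + r2·wrap2 + 2·C·cosβ = 8·2.6666 + 16·3.6166 + 2·33.0454 = 145.2894

L=145.289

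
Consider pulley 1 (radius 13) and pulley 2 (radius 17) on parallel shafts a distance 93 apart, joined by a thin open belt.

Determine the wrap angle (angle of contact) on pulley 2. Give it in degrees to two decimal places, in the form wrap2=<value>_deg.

wrap2=184.93_deg

open belt: β = asin((r2−r1)/C) = asin(4/93) = 2.4651°
wrap1 = π − 2β = 175.0698°
wrap2 = π + 2β = 184.9302°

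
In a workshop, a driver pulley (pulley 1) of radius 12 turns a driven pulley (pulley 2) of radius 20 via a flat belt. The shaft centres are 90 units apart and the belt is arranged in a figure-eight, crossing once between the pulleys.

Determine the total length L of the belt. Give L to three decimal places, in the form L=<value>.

crossed belt: β = asin((r1+r2)/C) = asin(32/90) = 20.8275°
wrap1 = wrap2 = π + 2β = 221.6550°
tangent length = C·cosβ = 84.1190
L = (r1+r2)·wrap + 2·C·cosβ = 32·3.8686 + 2·84.1190 = 292.0334

L=292.033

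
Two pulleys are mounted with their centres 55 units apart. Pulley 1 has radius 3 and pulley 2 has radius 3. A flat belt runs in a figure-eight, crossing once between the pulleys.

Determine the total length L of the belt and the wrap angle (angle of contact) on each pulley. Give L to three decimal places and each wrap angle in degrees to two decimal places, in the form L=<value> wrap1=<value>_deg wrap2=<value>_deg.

crossed belt: β = asin((r1+r2)/C) = asin(6/55) = 6.2629°
wrap1 = wrap2 = π + 2β = 192.5258°
tangent length = C·cosβ = 54.6717
L = (r1+r2)·wrap + 2·C·cosβ = 6·3.3602 + 2·54.6717 = 129.5048

L=129.505 wrap1=192.53_deg wrap2=192.53_deg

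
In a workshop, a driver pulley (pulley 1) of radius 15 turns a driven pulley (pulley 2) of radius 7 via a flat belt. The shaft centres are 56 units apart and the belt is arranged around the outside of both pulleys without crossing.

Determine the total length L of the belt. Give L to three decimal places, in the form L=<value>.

L=182.260

open belt: β = asin((r2−r1)/C) = asin(-8/56) = -8.2132°
wrap1 = π − 2β = 196.4264°
wrap2 = π + 2β = 163.5736°
tangent length = C·cosβ = 55.4256
L = r1·wrap1 + r2·wrap2 + 2·C·cosβ = 15·3.4283 + 7·2.8549 + 2·55.4256 = 182.2599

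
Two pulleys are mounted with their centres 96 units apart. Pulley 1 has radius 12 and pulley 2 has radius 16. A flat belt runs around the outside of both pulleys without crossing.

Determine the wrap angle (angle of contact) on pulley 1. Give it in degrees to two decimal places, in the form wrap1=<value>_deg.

open belt: β = asin((r2−r1)/C) = asin(4/96) = 2.3880°
wrap1 = π − 2β = 175.2240°
wrap2 = π + 2β = 184.7760°

wrap1=175.22_deg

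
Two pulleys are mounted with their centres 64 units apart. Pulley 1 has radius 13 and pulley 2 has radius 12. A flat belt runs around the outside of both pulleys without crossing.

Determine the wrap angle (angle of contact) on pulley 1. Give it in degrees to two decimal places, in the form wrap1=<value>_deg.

wrap1=181.79_deg

open belt: β = asin((r2−r1)/C) = asin(-1/64) = -0.8953°
wrap1 = π − 2β = 181.7906°
wrap2 = π + 2β = 178.2094°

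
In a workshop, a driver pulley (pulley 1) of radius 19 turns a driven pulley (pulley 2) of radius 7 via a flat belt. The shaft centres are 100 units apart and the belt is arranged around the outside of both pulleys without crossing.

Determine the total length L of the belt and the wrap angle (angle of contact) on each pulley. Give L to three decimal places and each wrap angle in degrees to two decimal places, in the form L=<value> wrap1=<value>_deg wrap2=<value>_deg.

open belt: β = asin((r2−r1)/C) = asin(-12/100) = -6.8921°
wrap1 = π − 2β = 193.7842°
wrap2 = π + 2β = 166.2158°
tangent length = C·cosβ = 99.2774
L = r1·wrap1 + r2·wrap2 + 2·C·cosβ = 19·3.3822 + 7·2.9010 + 2·99.2774 = 283.1231

L=283.123 wrap1=193.78_deg wrap2=166.22_deg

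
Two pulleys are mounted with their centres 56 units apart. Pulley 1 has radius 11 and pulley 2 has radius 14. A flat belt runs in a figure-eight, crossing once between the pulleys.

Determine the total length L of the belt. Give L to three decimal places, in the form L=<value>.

crossed belt: β = asin((r1+r2)/C) = asin(25/56) = 26.5148°
wrap1 = wrap2 = π + 2β = 233.0295°
tangent length = C·cosβ = 50.1099
L = (r1+r2)·wrap + 2·C·cosβ = 25·4.0671 + 2·50.1099 = 201.8981

L=201.898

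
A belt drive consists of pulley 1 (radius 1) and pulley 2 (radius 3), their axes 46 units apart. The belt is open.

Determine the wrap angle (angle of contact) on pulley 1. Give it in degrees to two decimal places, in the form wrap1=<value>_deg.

open belt: β = asin((r2−r1)/C) = asin(2/46) = 2.4919°
wrap1 = π − 2β = 175.0162°
wrap2 = π + 2β = 184.9838°

wrap1=175.02_deg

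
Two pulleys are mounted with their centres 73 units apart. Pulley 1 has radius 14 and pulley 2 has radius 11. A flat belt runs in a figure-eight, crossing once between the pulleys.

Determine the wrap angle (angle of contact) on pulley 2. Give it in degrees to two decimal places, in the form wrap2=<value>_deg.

crossed belt: β = asin((r1+r2)/C) = asin(25/73) = 20.0272°
wrap1 = wrap2 = π + 2β = 220.0543°

wrap2=220.05_deg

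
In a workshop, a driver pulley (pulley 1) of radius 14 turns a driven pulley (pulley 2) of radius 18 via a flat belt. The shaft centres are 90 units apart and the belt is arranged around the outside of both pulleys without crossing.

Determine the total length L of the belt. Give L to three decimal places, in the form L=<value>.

L=280.709

open belt: β = asin((r2−r1)/C) = asin(4/90) = 2.5473°
wrap1 = π − 2β = 174.9054°
wrap2 = π + 2β = 185.0946°
tangent length = C·cosβ = 89.9111
L = r1·wrap1 + r2·wrap2 + 2·C·cosβ = 14·3.0527 + 18·3.2305 + 2·89.9111 = 280.7088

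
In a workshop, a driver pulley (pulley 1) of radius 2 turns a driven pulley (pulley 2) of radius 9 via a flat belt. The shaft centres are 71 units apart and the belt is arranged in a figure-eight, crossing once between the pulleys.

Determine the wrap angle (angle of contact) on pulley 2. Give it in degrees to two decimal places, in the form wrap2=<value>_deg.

crossed belt: β = asin((r1+r2)/C) = asin(11/71) = 8.9127°
wrap1 = wrap2 = π + 2β = 197.8254°

wrap2=197.83_deg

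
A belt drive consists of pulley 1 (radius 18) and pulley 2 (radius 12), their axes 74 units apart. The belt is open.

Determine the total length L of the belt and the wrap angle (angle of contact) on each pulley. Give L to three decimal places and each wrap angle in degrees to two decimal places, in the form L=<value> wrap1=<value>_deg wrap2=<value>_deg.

L=242.735 wrap1=189.30_deg wrap2=170.70_deg

open belt: β = asin((r2−r1)/C) = asin(-6/74) = -4.6507°
wrap1 = π − 2β = 189.3014°
wrap2 = π + 2β = 170.6986°
tangent length = C·cosβ = 73.7564
L = r1·wrap1 + r2·wrap2 + 2·C·cosβ = 18·3.3039 + 12·2.9793 + 2·73.7564 = 242.7345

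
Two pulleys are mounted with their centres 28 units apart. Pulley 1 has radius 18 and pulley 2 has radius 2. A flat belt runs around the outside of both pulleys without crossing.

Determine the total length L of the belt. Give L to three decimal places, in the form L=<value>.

open belt: β = asin((r2−r1)/C) = asin(-16/28) = -34.8499°
wrap1 = π − 2β = 249.6998°
wrap2 = π + 2β = 110.3002°
tangent length = C·cosβ = 22.9783
L = r1·wrap1 + r2·wrap2 + 2·C·cosβ = 18·4.3581 + 2·1.9251 + 2·22.9783 = 128.2522

L=128.252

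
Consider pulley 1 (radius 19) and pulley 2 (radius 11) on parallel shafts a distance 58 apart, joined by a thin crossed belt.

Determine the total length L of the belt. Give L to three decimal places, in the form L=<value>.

crossed belt: β = asin((r1+r2)/C) = asin(30/58) = 31.1474°
wrap1 = wrap2 = π + 2β = 242.2948°
tangent length = C·cosβ = 49.6387
L = (r1+r2)·wrap + 2·C·cosβ = 30·4.2288 + 2·49.6387 = 226.1426

L=226.143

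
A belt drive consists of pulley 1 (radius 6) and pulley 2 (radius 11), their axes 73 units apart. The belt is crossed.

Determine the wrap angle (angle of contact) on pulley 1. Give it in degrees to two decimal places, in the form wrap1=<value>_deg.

wrap1=206.93_deg

crossed belt: β = asin((r1+r2)/C) = asin(17/73) = 13.4665°
wrap1 = wrap2 = π + 2β = 206.9330°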